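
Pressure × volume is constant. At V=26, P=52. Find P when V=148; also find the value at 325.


Inverse proportion: x × y = constant
k = 26 × 52 = 1352
At x=148: k/148 = 9.14
At x=325: k/325 = 4.16
= 9.14 and 4.16

9.14 and 4.16


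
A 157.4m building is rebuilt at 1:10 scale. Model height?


Model size = real / scale
= 157.4 / 10
= 15.7400 m

15.7400 m


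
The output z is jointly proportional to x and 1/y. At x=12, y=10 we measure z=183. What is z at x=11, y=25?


z = k·x/y
Solve for k using the known point: k = z·y/x = 183×10/12 = 1830/12 = 152.5000
Now evaluate at x=11, y=25:
z = k × 11 / 25 = (1830 × 11) / (12 × 25) = 20130/300
= 67.1000

67.1000


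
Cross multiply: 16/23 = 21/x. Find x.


Cross multiply: 16 × x = 23 × 21
16x = 483
x = 483 / 16
= 30.19

30.19


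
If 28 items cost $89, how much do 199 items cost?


Direct proportion: y/x = constant
k = 89/28 ≈ 3.1786
y₂ = k × 199 = 89 × 199 / 28 = 17711/28
≈ 632.54

632.54


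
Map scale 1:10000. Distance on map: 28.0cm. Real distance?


Real distance = map distance × scale
= 28.0cm × 10000
= 280000 cm = 2800.0 m
= 2.800 km

2.800 km


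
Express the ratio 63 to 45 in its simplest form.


GCD(63, 45) = 9
63/9 : 45/9
= 7:5

7:5


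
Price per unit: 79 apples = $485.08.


Unit rate = total / quantity
= 485.08 / 79
= $6.14 per unit

$6.14 per unit


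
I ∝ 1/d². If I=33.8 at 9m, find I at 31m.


I₁d₁² = I₂d₂²
I₂ = I₁ × (d₁/d₂)²
= 33.8 × (9/31)²
= 33.8 × 81/961
= 2737.8/961
≈ 2.8489

2.8489


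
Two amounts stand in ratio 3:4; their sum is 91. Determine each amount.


Let A = 3k, B = 4k.
3k + 4k = 91
7k = 91 → k = 91/7 = 13
A = 3×13 = 39, B = 4×13 = 52
= A = 39, B = 52

A = 39, B = 52


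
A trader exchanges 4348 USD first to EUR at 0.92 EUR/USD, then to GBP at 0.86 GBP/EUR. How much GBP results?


Step 1: 4348 USD × 0.92 = 4000.16 EUR
Step 2: 4000.16 EUR × 0.86 = 3440.14 GBP
Implied rate USD→GBP = 0.92 × 0.86 = 0.7912
= 3440.14 GBP

3440.14 GBP


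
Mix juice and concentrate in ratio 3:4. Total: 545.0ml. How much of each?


Total parts = 3 + 4 = 7
juice: 545.0 × 3/7 = 233.6ml
concentrate: 545.0 × 4/7 = 311.4ml
= 233.6ml and 311.4ml

233.6ml and 311.4ml


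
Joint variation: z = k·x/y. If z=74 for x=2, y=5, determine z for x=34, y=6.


z = k·x/y
Solve for k using the known point: k = z·y/x = 74×5/2 = 370/2 = 185.0000
Now evaluate at x=34, y=6:
z = k × 34 / 6 = (370 × 34) / (2 × 6) = 12580/12
≈ 1048.3333

1048.3333


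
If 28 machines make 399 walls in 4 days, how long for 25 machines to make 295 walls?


Days ∝ work / workers, so d₂ = d₁ × (m₁/m₂) × (w₂/w₁)
Workers factor (inverse): 28/25 = 1.1200
Work factor (direct): 295/399 ≈ 0.7393
d₂ = 4 × 28/25 × 295/399 = (4 × 28 × 295) / (25 × 399) = 33040/9975
≈ 3.31 days

3.31 days


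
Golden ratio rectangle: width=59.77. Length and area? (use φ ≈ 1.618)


φ = (1 + √5) / 2 ≈ 1.618
Length = width × φ = 59.77 × 1.618 = 96.70786
≈ 96.71
Area = width × length = 59.77 × 96.70786 = 5780.2287922 ≈ 5780.23
= Length: 96.71, Area: 5780.23

Length: 96.71, Area: 5780.23


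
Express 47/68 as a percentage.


Percentage = (part / whole) × 100
= (47 / 68) × 100
≈ 69.12%

69.12%


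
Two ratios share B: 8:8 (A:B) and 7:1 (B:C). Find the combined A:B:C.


Match B: multiply A:B by 7 → 56:56
Multiply B:C by 8 → 56:8
Combined: 56:56:8
GCD = 8
= 7:7:1

7:7:1


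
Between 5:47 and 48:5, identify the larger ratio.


5/47 = 0.1064
48/5 = 9.6000
0.1064 < 9.6000, so 5:47 is less
= 48:5

48:5


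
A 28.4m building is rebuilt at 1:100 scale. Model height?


Model size = real / scale
= 28.4 / 100
= 0.2840 m

0.2840 m


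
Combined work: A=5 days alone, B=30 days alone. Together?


Rate of A = 1/5 per day
Rate of B = 1/30 per day
Combined rate = 1/5 + 1/30 = 35/150 ≈ 0.2333 per day
Days = 1 / combined rate = 150/35
≈ 4.29 days

4.29 days


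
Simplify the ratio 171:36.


GCD(171, 36) = 9
171/9 : 36/9
= 19:4

19:4


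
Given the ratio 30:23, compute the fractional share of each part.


Total parts = 30 + 23 = 53
First part: 30/53 = 30/53
Second part: 23/53 = 23/53
= 30/53 and 23/53

30/53 and 23/53


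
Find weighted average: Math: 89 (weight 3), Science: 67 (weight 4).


Numerator = 89×3 + 67×4
= 267 + 268
= 535
Total weight = 7
Weighted avg = 535/7
= 76.43

76.43


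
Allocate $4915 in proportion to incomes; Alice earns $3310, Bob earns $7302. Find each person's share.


Total income = 3310 + 7302 = $10612
Alice: $4915 × 3310/10612 = $1533.04
Bob: $4915 × 7302/10612 = $3381.96
= Alice: $1533.04, Bob: $3381.96

Alice: $1533.04, Bob: $3381.96


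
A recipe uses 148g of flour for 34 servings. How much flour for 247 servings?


Direct proportion: y/x = constant
k = 148/34 ≈ 4.3529
y₂ = k × 247 = 148 × 247 / 34 = 36556/34
≈ 1075.18

1075.18


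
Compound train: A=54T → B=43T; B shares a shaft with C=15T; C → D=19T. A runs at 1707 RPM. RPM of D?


Stage 1: RPM_B = RPM_A × t_A/t_B = 1707 × 54/43 = 92178/43 ≈ 2143.67
B and C share a shaft → RPM_C = RPM_B
Stage 2: RPM_D = RPM_C × t_C/t_D = RPM_A × (t_A×t_C)/(t_B×t_D)
Overall ratio = (54×15)/(43×19) = 810/817
RPM_D = 1707 × 810/817 = 1382670/817
≈ 1692.37 RPM

1692.37 RPM


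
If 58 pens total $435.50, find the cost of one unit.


Unit rate = total / quantity
= 435.50 / 58
= $7.51 per unit

$7.51 per unit


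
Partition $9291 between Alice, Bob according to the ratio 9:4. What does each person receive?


Total parts = 9 + 4 = 13
Alice: 9291 × 9/13 = 6432.23
Bob: 9291 × 4/13 = 2858.77
= Alice: $6432.23, Bob: $2858.77

Alice: $6432.23, Bob: $2858.77


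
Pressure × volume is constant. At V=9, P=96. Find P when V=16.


Inverse proportion: x × y = constant
k = 9 × 96 = 864
y₂ = k / 16 = 864 / 16
= 54.00

54.00


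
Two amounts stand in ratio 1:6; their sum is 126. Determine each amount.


Let A = 1k, B = 6k.
1k + 6k = 126
7k = 126 → k = 126/7 = 18
A = 1×18 = 18, B = 6×18 = 108
= A = 18, B = 108

A = 18, B = 108


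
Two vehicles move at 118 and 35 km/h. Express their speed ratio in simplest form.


Ratio = 118:35
GCD = 1
Simplified = 118:35
Time ratio (same distance) = 35:118
Speed ratio = 118:35

118:35


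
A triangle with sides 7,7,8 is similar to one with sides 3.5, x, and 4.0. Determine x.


Scale factor = 3.5/7 = 0.5
Missing side = 7 × 0.5
= 3.5

3.5


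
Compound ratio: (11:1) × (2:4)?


Compound ratio = (11×2) : (1×4)
= 22:4
GCD = 2
= 11:2

11:2


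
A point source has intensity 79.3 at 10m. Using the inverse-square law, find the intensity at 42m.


I₁d₁² = I₂d₂²
I₂ = I₁ × (d₁/d₂)²
= 79.3 × (10/42)²
= 79.3 × 100/1764
= 7930/1764
≈ 4.4955

4.4955


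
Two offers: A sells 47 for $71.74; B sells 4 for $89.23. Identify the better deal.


Deal A: $71.74/47 = $1.5264/unit
Deal B: $89.23/4 = $22.3075/unit
A is cheaper per unit
= Deal A

Deal A


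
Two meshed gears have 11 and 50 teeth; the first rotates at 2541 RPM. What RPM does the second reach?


Gear ratio = 11:50 = 11:50
RPM_B = RPM_A × (teeth_A / teeth_B)
= 2541 × (11/50)
= 559.0 RPM

559.0 RPM


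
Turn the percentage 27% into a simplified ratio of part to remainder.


27% means 27 parts out of 100; remainder = 73
Part : remainder = 27:73
GCD = 1
= 27:73

27:73


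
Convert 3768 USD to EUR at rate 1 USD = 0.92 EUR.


Amount × rate = 3768 × 0.92
= 3466.56 EUR

3466.56 EUR


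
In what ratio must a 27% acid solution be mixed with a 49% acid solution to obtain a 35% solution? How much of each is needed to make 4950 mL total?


Let x parts of 27% mix with y parts of 49%.
27x + 49y = 35(x + y)
27x + 49y = 35x + 35y
x(27 - 35) = y(35 - 49)
x/y = (49 - 35)/(35 - 27) = 14/8
Simplify: 7:4
Total parts = 11; one part = 4950/11 = 450.00 mL
27% solution: 7×450.00 = 3150.00 mL
49% solution: 4×450.00 = 1800.00 mL
= ratio 7:4; 3150.00 mL and 1800.00 mL

ratio 7:4; 3150.00 mL and 1800.00 mL


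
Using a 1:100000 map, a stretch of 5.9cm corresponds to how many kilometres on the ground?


Real distance = map distance × scale
= 5.9cm × 100000
= 590000 cm = 5900.0 m
= 5.900 km

5.900 km


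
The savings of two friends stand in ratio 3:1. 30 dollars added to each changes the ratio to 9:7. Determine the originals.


Let A = 3k, B = 1k.
(3k + 30) / (1k + 30) = 9/7
Cross-multiply: 7(3k + 30) = 9(1k + 30)
21k + 210 = 9k + 270
21k - 9k = 270 - 210
12k = 60
k = 60/12 = 5
A = 3×5 = 15, B = 1×5 = 5
= A = 15, B = 5

A = 15, B = 5


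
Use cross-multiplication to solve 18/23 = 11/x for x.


Cross multiply: 18 × x = 23 × 11
18x = 253
x = 253 / 18
= 14.06

14.06


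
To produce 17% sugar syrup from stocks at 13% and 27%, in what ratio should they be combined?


Let x parts of 13% mix with y parts of 27%.
13x + 27y = 17(x + y)
13x + 27y = 17x + 17y
x(13 - 17) = y(17 - 27)
x/y = (27 - 17)/(17 - 13) = 10/4
Simplify: 5:2
= 5:2

5:2


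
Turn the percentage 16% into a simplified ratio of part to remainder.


16% means 16 parts out of 100; remainder = 84
Part : remainder = 16:84
GCD = 4
= 4:21

4:21


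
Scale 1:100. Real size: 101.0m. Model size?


Model size = real / scale
= 101.0 / 100
= 1.0100 m

1.0100 m


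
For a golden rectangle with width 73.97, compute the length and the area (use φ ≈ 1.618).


φ = (1 + √5) / 2 ≈ 1.618
Length = width × φ = 73.97 × 1.618 = 119.68346
≈ 119.68
Area = width × length = 73.97 × 119.68346 = 8852.9855362 ≈ 8852.99
= Length: 119.68, Area: 8852.99

Length: 119.68, Area: 8852.99


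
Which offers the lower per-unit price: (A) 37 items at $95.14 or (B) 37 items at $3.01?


Deal A: $95.14/37 = $2.5714/unit
Deal B: $3.01/37 = $0.0814/unit
B is cheaper per unit
= Deal B

Deal B


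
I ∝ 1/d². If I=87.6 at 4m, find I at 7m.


I₁d₁² = I₂d₂²
I₂ = I₁ × (d₁/d₂)²
= 87.6 × (4/7)²
= 87.6 × 16/49
= 1401.6/49
≈ 28.6041

28.6041


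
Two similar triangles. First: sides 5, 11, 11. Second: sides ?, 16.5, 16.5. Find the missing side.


Scale factor = 16.5/11 = 1.5
Missing side = 5 × 1.5
= 7.5

7.5


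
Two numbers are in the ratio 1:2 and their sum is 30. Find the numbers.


Let A = 1k, B = 2k.
1k + 2k = 30
3k = 30 → k = 30/3 = 10
A = 1×10 = 10, B = 2×10 = 20
= A = 10, B = 20

A = 10, B = 20


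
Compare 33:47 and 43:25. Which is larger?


33/47 = 0.7021
43/25 = 1.7200
0.7021 < 1.7200, so 33:47 is less
= 43:25

43:25


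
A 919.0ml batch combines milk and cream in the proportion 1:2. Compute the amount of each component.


Total parts = 1 + 2 = 3
milk: 919.0 × 1/3 = 306.3ml
cream: 919.0 × 2/3 = 612.7ml
= 306.3ml and 612.7ml

306.3ml and 612.7ml


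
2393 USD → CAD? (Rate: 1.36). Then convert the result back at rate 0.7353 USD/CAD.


Amount × rate = 2393 × 1.36 = 3254.48 CAD
Round-trip: 3254.48 × 0.7353 = 2393.02 USD
= 3254.48 CAD, then 2393.02 USD

3254.48 CAD, then 2393.02 USD


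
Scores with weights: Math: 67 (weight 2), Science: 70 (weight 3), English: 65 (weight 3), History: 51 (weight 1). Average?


Numerator = 67×2 + 70×3 + 65×3 + 51×1
= 134 + 210 + 195 + 51
= 590
Total weight = 9
Weighted avg = 590/9
= 65.56

65.56


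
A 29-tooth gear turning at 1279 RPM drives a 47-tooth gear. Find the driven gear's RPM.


Gear ratio = 29:47 = 29:47
RPM_B = RPM_A × (teeth_A / teeth_B)
= 1279 × (29/47)
= 789.2 RPM

789.2 RPM


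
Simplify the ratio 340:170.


GCD(340, 170) = 170
340/170 : 170/170
= 2:1

2:1


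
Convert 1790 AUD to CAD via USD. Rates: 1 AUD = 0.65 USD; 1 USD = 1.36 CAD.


Step 1: 1790 AUD × 0.65 = 1163.50 USD
Step 2: 1163.50 USD × 1.36 = 1582.36 CAD
Implied rate AUD→CAD = 0.65 × 1.36 = 0.8840
= 1582.36 CAD

1582.36 CAD


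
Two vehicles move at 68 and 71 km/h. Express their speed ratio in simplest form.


Ratio = 68:71
GCD = 1
Simplified = 68:71
Time ratio (same distance) = 71:68
Speed ratio = 68:71

68:71


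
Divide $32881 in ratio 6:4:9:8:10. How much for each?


Total parts = 6 + 4 + 9 + 8 + 10 = 37
Part 1: 32881 × 6/37 = 5332.05
Part 2: 32881 × 4/37 = 3554.70
Part 3: 32881 × 9/37 = 7998.08
Part 4: 32881 × 8/37 = 7109.41
Part 5: 32881 × 10/37 = 8886.76
= Part 1: $5332.05, Part 2: $3554.70, Part 3: $7998.08, Part 4: $7109.41, Part 5: $8886.76

Part 1: $5332.05, Part 2: $3554.70, Part 3: $7998.08, Part 4: $7109.41, Part 5: $8886.76


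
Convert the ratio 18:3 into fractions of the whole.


Total parts = 18 + 3 = 21
First part: 18/21 = 6/7
Second part: 3/21 = 1/7
= 6/7 and 1/7

6/7 and 1/7


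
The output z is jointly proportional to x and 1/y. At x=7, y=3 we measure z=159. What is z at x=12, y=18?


z = k·x/y
Solve for k using the known point: k = z·y/x = 159×3/7 = 477/7 ≈ 68.1429
Now evaluate at x=12, y=18:
z = k × 12 / 18 = (477 × 12) / (7 × 18) = 5724/126
≈ 45.4286

45.4286


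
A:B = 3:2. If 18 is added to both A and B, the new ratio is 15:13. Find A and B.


Let A = 3k, B = 2k.
(3k + 18) / (2k + 18) = 15/13
Cross-multiply: 13(3k + 18) = 15(2k + 18)
39k + 234 = 30k + 270
39k - 30k = 270 - 234
9k = 36
k = 36/9 = 4
A = 3×4 = 12, B = 2×4 = 8
= A = 12, B = 8

A = 12, B = 8


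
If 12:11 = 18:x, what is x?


Cross multiply: 12 × x = 11 × 18
12x = 198
x = 198 / 12
= 16.50

16.50


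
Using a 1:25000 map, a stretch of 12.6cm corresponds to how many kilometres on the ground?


Real distance = map distance × scale
= 12.6cm × 25000
= 315000 cm = 3150.0 m
= 3.150 km

3.150 km


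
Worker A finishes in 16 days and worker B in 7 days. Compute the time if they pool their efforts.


Rate of A = 1/16 per day
Rate of B = 1/7 per day
Combined rate = 1/16 + 1/7 = 23/112 ≈ 0.2054 per day
Days = 1 / combined rate = 112/23
≈ 4.87 days

4.87 days


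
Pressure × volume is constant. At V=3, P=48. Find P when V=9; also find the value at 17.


Inverse proportion: x × y = constant
k = 3 × 48 = 144
At x=9: k/9 = 16.00
At x=17: k/17 = 8.47
= 16.00 and 8.47

16.00 and 8.47


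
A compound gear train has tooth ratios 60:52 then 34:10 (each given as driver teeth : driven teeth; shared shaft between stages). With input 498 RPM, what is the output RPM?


Stage 1: RPM_B = RPM_A × t_A/t_B = 498 × 60/52 = 29880/52 ≈ 574.62
B and C share a shaft → RPM_C = RPM_B
Stage 2: RPM_D = RPM_C × t_C/t_D = RPM_A × (t_A×t_C)/(t_B×t_D)
Overall ratio = (60×34)/(52×10) = 2040/520
RPM_D = 498 × 2040/520 = 1015920/520
≈ 1953.69 RPM

1953.69 RPM


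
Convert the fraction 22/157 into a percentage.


Percentage = (part / whole) × 100
= (22 / 157) × 100
≈ 14.01%

14.01%


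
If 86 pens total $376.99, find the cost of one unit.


Unit rate = total / quantity
= 376.99 / 86
= $4.38 per unit

$4.38 per unit


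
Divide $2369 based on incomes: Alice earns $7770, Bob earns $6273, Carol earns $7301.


Total income = 7770 + 6273 + 7301 = $21344
Alice: $2369 × 7770/21344 = $862.40
Bob: $2369 × 6273/21344 = $696.25
Carol: $2369 × 7301/21344 = $810.35
= Alice: $862.40, Bob: $696.25, Carol: $810.35

Alice: $862.40, Bob: $696.25, Carol: $810.35


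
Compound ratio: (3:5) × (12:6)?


Compound ratio = (3×12) : (5×6)
= 36:30
GCD = 6
= 6:5

6:5


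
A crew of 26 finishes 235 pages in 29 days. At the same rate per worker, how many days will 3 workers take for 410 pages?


Days ∝ work / workers, so d₂ = d₁ × (m₁/m₂) × (w₂/w₁)
Workers factor (inverse): 26/3 ≈ 8.6667
Work factor (direct): 410/235 ≈ 1.7447
d₂ = 29 × 26/3 × 410/235 = (29 × 26 × 410) / (3 × 235) = 309140/705
≈ 438.50 days

438.50 days


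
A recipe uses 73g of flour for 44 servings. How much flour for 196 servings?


Direct proportion: y/x = constant
k = 73/44 ≈ 1.6591
y₂ = k × 196 = 73 × 196 / 44 = 14308/44
≈ 325.18

325.18


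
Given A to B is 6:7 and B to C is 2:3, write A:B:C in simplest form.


Match B: multiply A:B by 2 → 12:14
Multiply B:C by 7 → 14:21
Combined: 12:14:21
GCD = 1
= 12:14:21

12:14:21


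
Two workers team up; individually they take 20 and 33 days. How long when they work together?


Rate of A = 1/20 per day
Rate of B = 1/33 per day
Combined rate = 1/20 + 1/33 = 53/660 ≈ 0.0803 per day
Days = 1 / combined rate = 660/53
≈ 12.45 days

12.45 days


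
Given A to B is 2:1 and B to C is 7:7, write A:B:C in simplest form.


Match B: multiply A:B by 7 → 14:7
Multiply B:C by 1 → 7:7
Combined: 14:7:7
GCD = 7
= 2:1:1

2:1:1


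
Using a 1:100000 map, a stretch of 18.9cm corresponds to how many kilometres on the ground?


Real distance = map distance × scale
= 18.9cm × 100000
= 1890000 cm = 18900.0 m
= 18.900 km

18.900 km


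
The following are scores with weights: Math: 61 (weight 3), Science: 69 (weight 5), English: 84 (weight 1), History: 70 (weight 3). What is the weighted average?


Numerator = 61×3 + 69×5 + 84×1 + 70×3
= 183 + 345 + 84 + 210
= 822
Total weight = 12
Weighted avg = 822/12
= 68.50

68.50


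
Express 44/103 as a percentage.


Percentage = (part / whole) × 100
= (44 / 103) × 100
≈ 42.72%

42.72%


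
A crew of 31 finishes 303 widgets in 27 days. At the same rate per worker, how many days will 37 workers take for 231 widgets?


Days ∝ work / workers, so d₂ = d₁ × (m₁/m₂) × (w₂/w₁)
Workers factor (inverse): 31/37 ≈ 0.8378
Work factor (direct): 231/303 ≈ 0.7624
d₂ = 27 × 31/37 × 231/303 = (27 × 31 × 231) / (37 × 303) = 193347/11211
≈ 17.25 days

17.25 days


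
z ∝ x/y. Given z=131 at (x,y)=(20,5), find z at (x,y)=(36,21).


z = k·x/y
Solve for k using the known point: k = z·y/x = 131×5/20 = 655/20 = 32.7500
Now evaluate at x=36, y=21:
z = k × 36 / 21 = (655 × 36) / (20 × 21) = 23580/420
≈ 56.1429

56.1429


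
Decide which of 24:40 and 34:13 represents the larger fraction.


24/40 = 0.6000
34/13 = 2.6154
0.6000 < 2.6154, so 24:40 is less
= 34:13

34:13


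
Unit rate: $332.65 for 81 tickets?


Unit rate = total / quantity
= 332.65 / 81
= $4.11 per unit

$4.11 per unit


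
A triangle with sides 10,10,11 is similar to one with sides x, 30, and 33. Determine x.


Scale factor = 30/10 = 3
Missing side = 10 × 3
= 30.0

30.0


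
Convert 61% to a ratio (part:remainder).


61% means 61 parts out of 100; remainder = 39
Part : remainder = 61:39
GCD = 1
= 61:39

61:39


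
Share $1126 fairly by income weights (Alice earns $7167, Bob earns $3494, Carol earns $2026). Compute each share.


Total income = 7167 + 3494 + 2026 = $12687
Alice: $1126 × 7167/12687 = $636.09
Bob: $1126 × 3494/12687 = $310.10
Carol: $1126 × 2026/12687 = $179.81
= Alice: $636.09, Bob: $310.10, Carol: $179.81

Alice: $636.09, Bob: $310.10, Carol: $179.81


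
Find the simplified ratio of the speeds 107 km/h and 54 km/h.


Ratio = 107:54
GCD = 1
Simplified = 107:54
Time ratio (same distance) = 54:107
Speed ratio = 107:54

107:54


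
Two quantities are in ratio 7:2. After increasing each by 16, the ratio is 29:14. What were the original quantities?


Let A = 7k, B = 2k.
(7k + 16) / (2k + 16) = 29/14
Cross-multiply: 14(7k + 16) = 29(2k + 16)
98k + 224 = 58k + 464
98k - 58k = 464 - 224
40k = 240
k = 240/40 = 6
A = 7×6 = 42, B = 2×6 = 12
= A = 42, B = 12

A = 42, B = 12


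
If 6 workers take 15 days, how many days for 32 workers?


Inverse proportion: x × y = constant
k = 6 × 15 = 90
y₂ = k / 32 = 90 / 32
= 2.81

2.81


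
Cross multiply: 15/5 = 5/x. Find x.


Cross multiply: 15 × x = 5 × 5
15x = 25
x = 25 / 15
= 1.67

1.67


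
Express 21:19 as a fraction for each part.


Total parts = 21 + 19 = 40
First part: 21/40 = 21/40
Second part: 19/40 = 19/40
= 21/40 and 19/40

21/40 and 19/40


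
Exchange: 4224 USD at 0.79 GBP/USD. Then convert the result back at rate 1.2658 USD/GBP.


Amount × rate = 4224 × 0.79 = 3336.96 GBP
Round-trip: 3336.96 × 1.2658 = 4223.92 USD
= 3336.96 GBP, then 4223.92 USD

3336.96 GBP, then 4223.92 USD


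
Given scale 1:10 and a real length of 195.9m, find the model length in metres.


Model size = real / scale
= 195.9 / 10
= 19.5900 m

19.5900 m


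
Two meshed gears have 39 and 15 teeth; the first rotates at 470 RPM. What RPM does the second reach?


Gear ratio = 39:15 = 13:5
RPM_B = RPM_A × (teeth_A / teeth_B)
= 470 × (39/15)
= 1222.0 RPM

1222.0 RPM


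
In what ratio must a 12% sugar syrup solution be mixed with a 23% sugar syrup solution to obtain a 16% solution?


Let x parts of 12% mix with y parts of 23%.
12x + 23y = 16(x + y)
12x + 23y = 16x + 16y
x(12 - 16) = y(16 - 23)
x/y = (23 - 16)/(16 - 12) = 7/4
Simplify: 7:4
= 7:4

7:4


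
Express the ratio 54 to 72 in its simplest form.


GCD(54, 72) = 18
54/18 : 72/18
= 3:4

3:4


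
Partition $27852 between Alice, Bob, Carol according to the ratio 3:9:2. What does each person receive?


Total parts = 3 + 9 + 2 = 14
Alice: 27852 × 3/14 = 5968.29
Bob: 27852 × 9/14 = 17904.86
Carol: 27852 × 2/14 = 3978.86
= Alice: $5968.29, Bob: $17904.86, Carol: $3978.86

Alice: $5968.29, Bob: $17904.86, Carol: $3978.86


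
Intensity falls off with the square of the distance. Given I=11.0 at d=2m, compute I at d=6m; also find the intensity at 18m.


I₁d₁² = I₂d₂²
I at 6m = 11.0 × (2/6)² = 11.0 × 4/36 = 44/36 ≈ 1.2222
I at 18m = 11.0 × (2/18)² = 11.0 × 4/324 = 44/324 ≈ 0.1358
= 1.2222 and 0.1358

1.2222 and 0.1358


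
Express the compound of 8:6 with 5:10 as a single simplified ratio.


Compound ratio = (8×5) : (6×10)
= 40:60
GCD = 20
= 2:3

2:3


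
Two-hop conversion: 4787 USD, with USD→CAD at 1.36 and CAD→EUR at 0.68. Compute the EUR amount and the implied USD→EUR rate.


Step 1: 4787 USD × 1.36 = 6510.32 CAD
Step 2: 6510.32 CAD × 0.68 = 4427.02 EUR
Implied rate USD→EUR = 1.36 × 0.68 = 0.9248
= 4427.02 EUR; implied rate 0.9248 EUR/USD

4427.02 EUR; implied rate 0.9248 EUR/USD


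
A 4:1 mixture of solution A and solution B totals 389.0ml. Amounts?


Total parts = 4 + 1 = 5
solution A: 389.0 × 4/5 = 311.2ml
solution B: 389.0 × 1/5 = 77.8ml
= 311.2ml and 77.8ml

311.2ml and 77.8ml


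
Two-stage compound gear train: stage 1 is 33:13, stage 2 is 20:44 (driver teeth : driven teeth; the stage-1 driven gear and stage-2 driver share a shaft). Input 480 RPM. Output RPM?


Stage 1: RPM_B = RPM_A × t_A/t_B = 480 × 33/13 = 15840/13 ≈ 1218.46
B and C share a shaft → RPM_C = RPM_B
Stage 2: RPM_D = RPM_C × t_C/t_D = RPM_A × (t_A×t_C)/(t_B×t_D)
Overall ratio = (33×20)/(13×44) = 660/572
RPM_D = 480 × 660/572 = 316800/572
≈ 553.85 RPM

553.85 RPM


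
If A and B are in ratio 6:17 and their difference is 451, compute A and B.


Let A = 6k, B = 17k.
17k - 6k = 451
11k = 451 → k = 451/11 = 41
A = 6×41 = 246, B = 17×41 = 697
= A = 246, B = 697

A = 246, B = 697


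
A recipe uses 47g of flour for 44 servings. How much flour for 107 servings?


Direct proportion: y/x = constant
k = 47/44 ≈ 1.0682
y₂ = k × 107 = 47 × 107 / 44 = 5029/44
≈ 114.30

114.30


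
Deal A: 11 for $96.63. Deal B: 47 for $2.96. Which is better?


Deal A: $96.63/11 = $8.7845/unit
Deal B: $2.96/47 = $0.0630/unit
B is cheaper per unit
= Deal B

Deal B


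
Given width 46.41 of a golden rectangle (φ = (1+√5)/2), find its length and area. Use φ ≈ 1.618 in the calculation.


φ = (1 + √5) / 2 ≈ 1.618
Length = width × φ = 46.41 × 1.618 = 75.09138
≈ 75.09
Area = width × length = 46.41 × 75.09138 = 3484.9909458 ≈ 3484.99
= Length: 75.09, Area: 3484.99

Length: 75.09, Area: 3484.99


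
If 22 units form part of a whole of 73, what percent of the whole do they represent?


Percentage = (part / whole) × 100
= (22 / 73) × 100
≈ 30.14%

30.14%


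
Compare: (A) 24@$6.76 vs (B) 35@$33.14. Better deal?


Deal A: $6.76/24 = $0.2817/unit
Deal B: $33.14/35 = $0.9469/unit
A is cheaper per unit
= Deal A

Deal A


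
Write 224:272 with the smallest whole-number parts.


GCD(224, 272) = 16
224/16 : 272/16
= 14:17

14:17


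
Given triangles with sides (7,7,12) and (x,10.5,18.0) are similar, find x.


Scale factor = 10.5/7 = 1.5
Missing side = 7 × 1.5
= 10.5

10.5


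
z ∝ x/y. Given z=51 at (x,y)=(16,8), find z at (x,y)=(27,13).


z = k·x/y
Solve for k using the known point: k = z·y/x = 51×8/16 = 408/16 = 25.5000
Now evaluate at x=27, y=13:
z = k × 27 / 13 = (408 × 27) / (16 × 13) = 11016/208
≈ 52.9615

52.9615


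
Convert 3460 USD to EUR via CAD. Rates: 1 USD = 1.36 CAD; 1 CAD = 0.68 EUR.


Step 1: 3460 USD × 1.36 = 4705.60 CAD
Step 2: 4705.60 CAD × 0.68 = 3199.81 EUR
Implied rate USD→EUR = 1.36 × 0.68 = 0.9248
= 3199.81 EUR

3199.81 EUR


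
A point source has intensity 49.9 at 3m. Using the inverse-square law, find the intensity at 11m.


I₁d₁² = I₂d₂²
I₂ = I₁ × (d₁/d₂)²
= 49.9 × (3/11)²
= 49.9 × 9/121
= 449.1/121
≈ 3.7116

3.7116


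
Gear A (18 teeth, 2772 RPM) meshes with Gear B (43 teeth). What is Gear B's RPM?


Gear ratio = 18:43 = 18:43
RPM_B = RPM_A × (teeth_A / teeth_B)
= 2772 × (18/43)
= 1160.4 RPM

1160.4 RPM


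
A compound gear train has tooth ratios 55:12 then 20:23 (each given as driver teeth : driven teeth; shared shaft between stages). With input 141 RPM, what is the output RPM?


Stage 1: RPM_B = RPM_A × t_A/t_B = 141 × 55/12 = 7755/12 = 646.25
B and C share a shaft → RPM_C = RPM_B
Stage 2: RPM_D = RPM_C × t_C/t_D = RPM_A × (t_A×t_C)/(t_B×t_D)
Overall ratio = (55×20)/(12×23) = 1100/276
RPM_D = 141 × 1100/276 = 155100/276
≈ 561.96 RPM

561.96 RPM


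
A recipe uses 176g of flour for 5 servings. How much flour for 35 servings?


Direct proportion: y/x = constant
k = 176/5 = 35.2000
y₂ = k × 35 = 176 × 35 / 5 = 6160/5
= 1232.00

1232.00


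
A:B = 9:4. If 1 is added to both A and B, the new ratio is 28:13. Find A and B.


Let A = 9k, B = 4k.
(9k + 1) / (4k + 1) = 28/13
Cross-multiply: 13(9k + 1) = 28(4k + 1)
117k + 13 = 112k + 28
117k - 112k = 28 - 13
5k = 15
k = 15/5 = 3
A = 9×3 = 27, B = 4×3 = 12
= A = 27, B = 12

A = 27, B = 12


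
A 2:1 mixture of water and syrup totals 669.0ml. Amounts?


Total parts = 2 + 1 = 3
water: 669.0 × 2/3 = 446.0ml
syrup: 669.0 × 1/3 = 223.0ml
= 446.0ml and 223.0ml

446.0ml and 223.0ml


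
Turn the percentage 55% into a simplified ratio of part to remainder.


55% means 55 parts out of 100; remainder = 45
Part : remainder = 55:45
GCD = 5
= 11:9

11:9


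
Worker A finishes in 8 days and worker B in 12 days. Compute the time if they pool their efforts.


Rate of A = 1/8 per day
Rate of B = 1/12 per day
Combined rate = 1/8 + 1/12 = 20/96 ≈ 0.2083 per day
Days = 1 / combined rate = 96/20
= 4.80 days

4.80 days


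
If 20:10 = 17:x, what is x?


Cross multiply: 20 × x = 10 × 17
20x = 170
x = 170 / 20
= 8.50

8.50


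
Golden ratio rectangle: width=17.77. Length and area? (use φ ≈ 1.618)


φ = (1 + √5) / 2 ≈ 1.618
Length = width × φ = 17.77 × 1.618 = 28.75186
≈ 28.75
Area = width × length = 17.77 × 28.75186 = 510.9205522 ≈ 510.92
= Length: 28.75, Area: 510.92

Length: 28.75, Area: 510.92


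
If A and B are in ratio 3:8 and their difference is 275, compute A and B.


Let A = 3k, B = 8k.
8k - 3k = 275
5k = 275 → k = 275/5 = 55
A = 3×55 = 165, B = 8×55 = 440
= A = 165, B = 440

A = 165, B = 440


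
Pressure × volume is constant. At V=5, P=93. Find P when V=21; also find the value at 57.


Inverse proportion: x × y = constant
k = 5 × 93 = 465
At x=21: k/21 = 22.14
At x=57: k/57 = 8.16
= 22.14 and 8.16

22.14 and 8.16


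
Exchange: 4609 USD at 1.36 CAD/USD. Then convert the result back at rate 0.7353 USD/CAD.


Amount × rate = 4609 × 1.36 = 6268.24 CAD
Round-trip: 6268.24 × 0.7353 = 4609.04 USD
= 6268.24 CAD, then 4609.04 USD

6268.24 CAD, then 4609.04 USD


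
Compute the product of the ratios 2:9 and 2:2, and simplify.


Compound ratio = (2×2) : (9×2)
= 4:18
GCD = 2
= 2:9

2:9


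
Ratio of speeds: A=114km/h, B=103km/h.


Ratio = 114:103
GCD = 1
Simplified = 114:103
Time ratio (same distance) = 103:114
Speed ratio = 114:103

114:103


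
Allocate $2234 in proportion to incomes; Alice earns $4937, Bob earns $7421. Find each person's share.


Total income = 4937 + 7421 = $12358
Alice: $2234 × 4937/12358 = $892.48
Bob: $2234 × 7421/12358 = $1341.52
= Alice: $892.48, Bob: $1341.52

Alice: $892.48, Bob: $1341.52


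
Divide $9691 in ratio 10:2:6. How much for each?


Total parts = 10 + 2 + 6 = 18
Part 1: 9691 × 10/18 = 5383.89
Part 2: 9691 × 2/18 = 1076.78
Part 3: 9691 × 6/18 = 3230.33
= Part 1: $5383.89, Part 2: $1076.78, Part 3: $3230.33

Part 1: $5383.89, Part 2: $1076.78, Part 3: $3230.33


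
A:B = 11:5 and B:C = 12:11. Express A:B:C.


Match B: multiply A:B by 12 → 132:60
Multiply B:C by 5 → 60:55
Combined: 132:60:55
GCD = 1
= 132:60:55

132:60:55


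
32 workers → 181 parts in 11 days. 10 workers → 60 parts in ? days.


Days ∝ work / workers, so d₂ = d₁ × (m₁/m₂) × (w₂/w₁)
Workers factor (inverse): 32/10 = 3.2000
Work factor (direct): 60/181 ≈ 0.3315
d₂ = 11 × 32/10 × 60/181 = (11 × 32 × 60) / (10 × 181) = 21120/1810
≈ 11.67 days

11.67 days


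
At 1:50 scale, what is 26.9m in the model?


Model size = real / scale
= 26.9 / 50
= 0.5380 m

0.5380 m


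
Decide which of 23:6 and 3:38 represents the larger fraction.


23/6 = 3.8333
3/38 = 0.0789
3.8333 > 0.0789, so 23:6 is greater
= 23:6

23:6


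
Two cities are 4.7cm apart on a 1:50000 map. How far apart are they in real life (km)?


Real distance = map distance × scale
= 4.7cm × 50000
= 235000 cm = 2350.0 m
= 2.350 km

2.350 km


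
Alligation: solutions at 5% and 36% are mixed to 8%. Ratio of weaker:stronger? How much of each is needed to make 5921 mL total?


Let x parts of 5% mix with y parts of 36%.
5x + 36y = 8(x + y)
5x + 36y = 8x + 8y
x(5 - 8) = y(8 - 36)
x/y = (36 - 8)/(8 - 5) = 28/3
Simplify: 28:3
Total parts = 31; one part = 5921/31 = 191.00 mL
5% solution: 28×191.00 = 5348.00 mL
36% solution: 3×191.00 = 573.00 mL
= ratio 28:3; 5348.00 mL and 573.00 mL

ratio 28:3; 5348.00 mL and 573.00 mL


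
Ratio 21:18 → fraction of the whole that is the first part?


Total parts = 21 + 18 = 39
First part: 21/39 = 7/13
= 7/13

7/13


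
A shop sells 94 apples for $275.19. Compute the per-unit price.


Unit rate = total / quantity
= 275.19 / 94
= $2.93 per unit

$2.93 per unit


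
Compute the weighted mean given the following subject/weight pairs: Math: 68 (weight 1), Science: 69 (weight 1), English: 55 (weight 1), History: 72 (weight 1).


Numerator = 68×1 + 69×1 + 55×1 + 72×1
= 68 + 69 + 55 + 72
= 264
Total weight = 4
Weighted avg = 264/4
= 66.00

66.00


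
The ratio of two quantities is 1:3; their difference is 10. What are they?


Let A = 1k, B = 3k.
3k - 1k = 10
2k = 10 → k = 10/2 = 5
A = 1×5 = 5, B = 3×5 = 15
= A = 5, B = 15

A = 5, B = 15


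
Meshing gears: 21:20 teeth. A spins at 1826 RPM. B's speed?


Gear ratio = 21:20 = 21:20
RPM_B = RPM_A × (teeth_A / teeth_B)
= 1826 × (21/20)
= 1917.3 RPM

1917.3 RPM


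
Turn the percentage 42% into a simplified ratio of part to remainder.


42% means 42 parts out of 100; remainder = 58
Part : remainder = 42:58
GCD = 2
= 21:29

21:29


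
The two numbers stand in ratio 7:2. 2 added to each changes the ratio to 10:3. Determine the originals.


Let A = 7k, B = 2k.
(7k + 2) / (2k + 2) = 10/3
Cross-multiply: 3(7k + 2) = 10(2k + 2)
21k + 6 = 20k + 20
21k - 20k = 20 - 6
1k = 14
k = 14/1 = 14
A = 7×14 = 98, B = 2×14 = 28
= A = 98, B = 28

A = 98, B = 28


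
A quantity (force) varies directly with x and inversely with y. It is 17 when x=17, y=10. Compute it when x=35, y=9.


z = k·x/y
Solve for k using the known point: k = z·y/x = 17×10/17 = 170/17 = 10.0000
Now evaluate at x=35, y=9:
z = k × 35 / 9 = (170 × 35) / (17 × 9) = 5950/153
≈ 38.8889

38.8889


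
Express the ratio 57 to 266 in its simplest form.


GCD(57, 266) = 19
57/19 : 266/19
= 3:14

3:14


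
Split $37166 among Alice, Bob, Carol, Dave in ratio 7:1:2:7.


Total parts = 7 + 1 + 2 + 7 = 17
Alice: 37166 × 7/17 = 15303.65
Bob: 37166 × 1/17 = 2186.24
Carol: 37166 × 2/17 = 4372.47
Dave: 37166 × 7/17 = 15303.65
= Alice: $15303.65, Bob: $2186.24, Carol: $4372.47, Dave: $15303.65

Alice: $15303.65, Bob: $2186.24, Carol: $4372.47, Dave: $15303.65


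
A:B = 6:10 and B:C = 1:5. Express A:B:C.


Match B: multiply A:B by 1 → 6:10
Multiply B:C by 10 → 10:50
Combined: 6:10:50
GCD = 2
= 3:5:25

3:5:25


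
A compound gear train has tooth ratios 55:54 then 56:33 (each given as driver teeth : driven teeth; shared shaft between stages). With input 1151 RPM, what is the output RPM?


Stage 1: RPM_B = RPM_A × t_A/t_B = 1151 × 55/54 = 63305/54 ≈ 1172.31
B and C share a shaft → RPM_C = RPM_B
Stage 2: RPM_D = RPM_C × t_C/t_D = RPM_A × (t_A×t_C)/(t_B×t_D)
Overall ratio = (55×56)/(54×33) = 3080/1782
RPM_D = 1151 × 3080/1782 = 3545080/1782
≈ 1989.38 RPM

1989.38 RPM


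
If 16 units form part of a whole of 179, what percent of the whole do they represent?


Percentage = (part / whole) × 100
= (16 / 179) × 100
≈ 8.94%

8.94%


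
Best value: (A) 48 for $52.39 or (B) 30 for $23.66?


Deal A: $52.39/48 = $1.0915/unit
Deal B: $23.66/30 = $0.7887/unit
B is cheaper per unit
= Deal B

Deal B


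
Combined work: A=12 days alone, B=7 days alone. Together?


Rate of A = 1/12 per day
Rate of B = 1/7 per day
Combined rate = 1/12 + 1/7 = 19/84 ≈ 0.2262 per day
Days = 1 / combined rate = 84/19
≈ 4.42 days

4.42 days


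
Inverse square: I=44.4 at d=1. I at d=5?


I₁d₁² = I₂d₂²
I₂ = I₁ × (d₁/d₂)²
= 44.4 × (1/5)²
= 44.4 × 1/25
= 44.4/25
= 1.7760

1.7760


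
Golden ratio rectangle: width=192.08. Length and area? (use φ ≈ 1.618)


φ = (1 + √5) / 2 ≈ 1.618
Length = width × φ = 192.08 × 1.618 = 310.78544
≈ 310.79
Area = width × length = 192.08 × 310.78544 = 59695.6673152 ≈ 59695.67
= Length: 310.79, Area: 59695.67

Length: 310.79, Area: 59695.67


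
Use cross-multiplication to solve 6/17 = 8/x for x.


Cross multiply: 6 × x = 17 × 8
6x = 136
x = 136 / 6
= 22.67

22.67


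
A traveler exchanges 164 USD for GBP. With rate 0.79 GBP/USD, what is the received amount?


Amount × rate = 164 × 0.79
= 129.56 GBP

129.56 GBP


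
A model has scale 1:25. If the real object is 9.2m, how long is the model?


Model size = real / scale
= 9.2 / 25
= 0.3680 m

0.3680 m


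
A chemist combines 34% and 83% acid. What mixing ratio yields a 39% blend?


Let x parts of 34% mix with y parts of 83%.
34x + 83y = 39(x + y)
34x + 83y = 39x + 39y
x(34 - 39) = y(39 - 83)
x/y = (83 - 39)/(39 - 34) = 44/5
Simplify: 44:5
= 44:5

44:5


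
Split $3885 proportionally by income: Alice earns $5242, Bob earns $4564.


Total income = 5242 + 4564 = $9806
Alice: $3885 × 5242/9806 = $2076.81
Bob: $3885 × 4564/9806 = $1808.19
= Alice: $2076.81, Bob: $1808.19

Alice: $2076.81, Bob: $1808.19


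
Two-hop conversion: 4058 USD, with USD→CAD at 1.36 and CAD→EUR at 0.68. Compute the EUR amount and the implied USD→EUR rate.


Step 1: 4058 USD × 1.36 = 5518.88 CAD
Step 2: 5518.88 CAD × 0.68 = 3752.84 EUR
Implied rate USD→EUR = 1.36 × 0.68 = 0.9248
= 3752.84 EUR; implied rate 0.9248 EUR/USD

3752.84 EUR; implied rate 0.9248 EUR/USD


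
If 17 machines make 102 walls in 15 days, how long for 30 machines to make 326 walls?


Days ∝ work / workers, so d₂ = d₁ × (m₁/m₂) × (w₂/w₁)
Workers factor (inverse): 17/30 ≈ 0.5667
Work factor (direct): 326/102 ≈ 3.1961
d₂ = 15 × 17/30 × 326/102 = (15 × 17 × 326) / (30 × 102) = 83130/3060
≈ 27.17 days

27.17 days


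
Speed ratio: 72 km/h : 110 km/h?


Ratio = 72:110
GCD = 2
Simplified = 36:55
Time ratio (same distance) = 55:36
Speed ratio = 36:55

36:55


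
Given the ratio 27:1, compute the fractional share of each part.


Total parts = 27 + 1 = 28
First part: 27/28 = 27/28
Second part: 1/28 = 1/28
= 27/28 and 1/28

27/28 and 1/28


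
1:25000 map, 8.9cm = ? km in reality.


Real distance = map distance × scale
= 8.9cm × 25000
= 222500 cm = 2225.0 m
= 2.225 km

2.225 km


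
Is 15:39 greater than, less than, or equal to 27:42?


15/39 = 0.3846
27/42 = 0.6429
0.3846 < 0.6429, so 15:39 is less
= less than

less than


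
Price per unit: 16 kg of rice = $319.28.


Unit rate = total / quantity
= 319.28 / 16
= $19.96 per unit

$19.96 per unit


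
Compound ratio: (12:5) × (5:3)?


Compound ratio = (12×5) : (5×3)
= 60:15
GCD = 15
= 4:1

4:1


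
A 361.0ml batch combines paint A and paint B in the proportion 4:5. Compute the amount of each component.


Total parts = 4 + 5 = 9
paint A: 361.0 × 4/9 = 160.4ml
paint B: 361.0 × 5/9 = 200.6ml
= 160.4ml and 200.6ml

160.4ml and 200.6ml


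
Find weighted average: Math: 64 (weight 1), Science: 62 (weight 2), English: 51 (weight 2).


Numerator = 64×1 + 62×2 + 51×2
= 64 + 124 + 102
= 290
Total weight = 5
Weighted avg = 290/5
= 58.00

58.00


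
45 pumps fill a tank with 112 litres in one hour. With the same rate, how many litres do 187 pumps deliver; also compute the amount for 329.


Direct proportion: y/x = constant
k = 112/45 ≈ 2.4889
y at x=187: k × 187 = 112 × 187 / 45 = 20944/45 ≈ 465.42
y at x=329: k × 329 = 112 × 329 / 45 = 36848/45 ≈ 818.84
= 465.42 and 818.84

465.42 and 818.84


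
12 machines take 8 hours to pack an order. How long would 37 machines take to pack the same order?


Inverse proportion: x × y = constant
k = 12 × 8 = 96
y₂ = k / 37 = 96 / 37
= 2.59

2.59


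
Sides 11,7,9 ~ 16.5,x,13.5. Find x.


Scale factor = 16.5/11 = 1.5
Missing side = 7 × 1.5
= 10.5

10.5


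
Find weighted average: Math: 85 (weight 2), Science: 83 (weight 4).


Numerator = 85×2 + 83×4
= 170 + 332
= 502
Total weight = 6
Weighted avg = 502/6
= 83.67

83.67


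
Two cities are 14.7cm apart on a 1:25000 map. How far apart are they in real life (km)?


Real distance = map distance × scale
= 14.7cm × 25000
= 367500 cm = 3675.0 m
= 3.675 km

3.675 km


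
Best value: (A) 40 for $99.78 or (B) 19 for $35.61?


Deal A: $99.78/40 = $2.4945/unit
Deal B: $35.61/19 = $1.8742/unit
B is cheaper per unit
= Deal B

Deal B


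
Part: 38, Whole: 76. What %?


Percentage = (part / whole) × 100
= (38 / 76) × 100
= 50.00%

50.00%


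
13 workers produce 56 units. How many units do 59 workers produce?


Direct proportion: y/x = constant
k = 56/13 ≈ 4.3077
y₂ = k × 59 = 56 × 59 / 13 = 3304/13
≈ 254.15

254.15


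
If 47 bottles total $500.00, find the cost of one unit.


Unit rate = total / quantity
= 500.00 / 47
= $10.64 per unit

$10.64 per unit


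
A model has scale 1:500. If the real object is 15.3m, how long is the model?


Model size = real / scale
= 15.3 / 500
= 0.0306 m

0.0306 m


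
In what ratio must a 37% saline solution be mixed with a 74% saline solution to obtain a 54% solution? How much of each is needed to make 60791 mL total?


Let x parts of 37% mix with y parts of 74%.
37x + 74y = 54(x + y)
37x + 74y = 54x + 54y
x(37 - 54) = y(54 - 74)
x/y = (74 - 54)/(54 - 37) = 20/17
Simplify: 20:17
Total parts = 37; one part = 60791/37 = 1643.00 mL
37% solution: 20×1643.00 = 32860.00 mL
74% solution: 17×1643.00 = 27931.00 mL
= ratio 20:17; 32860.00 mL and 27931.00 mL

ratio 20:17; 32860.00 mL and 27931.00 mL
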